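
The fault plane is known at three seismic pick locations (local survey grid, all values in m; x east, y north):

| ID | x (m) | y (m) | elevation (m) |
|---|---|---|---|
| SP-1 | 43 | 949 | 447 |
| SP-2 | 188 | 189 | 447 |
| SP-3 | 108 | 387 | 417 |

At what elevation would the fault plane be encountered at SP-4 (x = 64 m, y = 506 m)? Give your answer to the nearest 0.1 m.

401.9 m

Two edge vectors: SP-1→SP-2 = (145, -760, 0), SP-1→SP-3 = (65, -562, -30).
Normal n = (SP-1→SP-2) × (SP-1→SP-3) = (22800, 4350, -32090).
So ∂z/∂x = −n_x/n_z = 0.71050 and ∂z/∂y = −n_y/n_z = 0.13556.
Intercept c from SP-1: 447 − 30.55 − 128.64 = 287.81.
At (64, 506): z = 45.5 + 68.6 + 287.81 = 401.9 m.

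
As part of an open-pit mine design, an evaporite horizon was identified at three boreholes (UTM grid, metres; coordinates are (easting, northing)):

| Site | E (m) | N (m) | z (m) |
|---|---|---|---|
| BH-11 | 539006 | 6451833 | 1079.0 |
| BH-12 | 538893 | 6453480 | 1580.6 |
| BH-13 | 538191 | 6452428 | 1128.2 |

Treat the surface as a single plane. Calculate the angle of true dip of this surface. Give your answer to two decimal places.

Let the plane be z = a·E + b·N + c.
BH-12−BH-11: −113a + 1647b = 501.6;  BH-13−BH-11: −815a + 595b = 49.2.
Solving gives a = 0.17052, b = 0.31625.
Gradient magnitude |∇z| = √(a² + b²) = √(0.02908 + 0.10002) = 0.35929.
True dip = arctan(0.35929) = 19.76°, dipping toward SSW (azimuth ≈ 208°).

19.76°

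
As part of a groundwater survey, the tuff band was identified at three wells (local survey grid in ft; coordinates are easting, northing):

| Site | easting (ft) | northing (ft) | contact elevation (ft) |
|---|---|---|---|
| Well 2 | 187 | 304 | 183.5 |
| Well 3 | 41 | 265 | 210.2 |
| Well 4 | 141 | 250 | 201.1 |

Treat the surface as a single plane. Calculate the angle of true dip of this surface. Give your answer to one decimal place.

14.2°

Let the plane be z = a·easting + b·northing + c.
Well 3−Well 2: −146a − 39b = 26.7;  Well 4−Well 2: −46a − 54b = 17.6.
Solving gives a = −0.12404, b = −0.22026.
Gradient magnitude |∇z| = √(a² + b²) = √(0.01539 + 0.04852) = 0.25279.
True dip = arctan(0.25279) = 14.2°, dipping toward NNE (azimuth ≈ 029°).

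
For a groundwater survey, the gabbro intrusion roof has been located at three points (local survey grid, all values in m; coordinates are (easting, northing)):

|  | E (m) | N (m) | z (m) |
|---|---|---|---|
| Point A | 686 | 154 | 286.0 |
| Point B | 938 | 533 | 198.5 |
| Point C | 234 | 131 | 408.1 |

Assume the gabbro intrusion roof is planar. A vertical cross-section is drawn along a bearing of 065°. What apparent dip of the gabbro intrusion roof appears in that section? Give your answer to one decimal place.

14.8°

Two edge vectors: Point A→Point B = (252, 379, -87.5), Point A→Point C = (-452, -23, 122.1).
Normal n = (Point A→Point B) × (Point A→Point C) = (44263.4, 8780.8, 165512).
So ∂z/∂E = −n_x/n_z = −0.26743 and ∂z/∂N = −n_y/n_z = −0.05305.
Unit vector along 065° is (sin 65°, cos 65°) = (0.9063, 0.4226).
Slope in that direction = a·(0.9063) + b·(0.4226) = −0.26480.
Apparent dip = arctan|0.26480| = 14.8° (true dip is 15.3°, so apparent ≤ true as expected).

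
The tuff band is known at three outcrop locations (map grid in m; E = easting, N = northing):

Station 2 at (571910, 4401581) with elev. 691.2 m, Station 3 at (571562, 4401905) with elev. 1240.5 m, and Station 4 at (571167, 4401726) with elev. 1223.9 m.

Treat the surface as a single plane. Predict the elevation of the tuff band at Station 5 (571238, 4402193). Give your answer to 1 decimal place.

1735.9 m

Two edge vectors: Station 2→Station 3 = (-348, 324, 549.3), Station 2→Station 4 = (-743, 145, 532.7).
Normal n = (Station 2→Station 3) × (Station 2→Station 4) = (92946.3, -222750.3, 190272).
So ∂z/∂E = −n_x/n_z = −0.488491738 and ∂z/∂N = −n_y/n_z = 1.170694059.
Intercept c from Station 2: 691.2 + 279373.31 − 5152904.73 = −4872840.22.
At (571238, 4402193): z = −279045.0 + 5153621.2 − 4872840.22 = 1735.9 m.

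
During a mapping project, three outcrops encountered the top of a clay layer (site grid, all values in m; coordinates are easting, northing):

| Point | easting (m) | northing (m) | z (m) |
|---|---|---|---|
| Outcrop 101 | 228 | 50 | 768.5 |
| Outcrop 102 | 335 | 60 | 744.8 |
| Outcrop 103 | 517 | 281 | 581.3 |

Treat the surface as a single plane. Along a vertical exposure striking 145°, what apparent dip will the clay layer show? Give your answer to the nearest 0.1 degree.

21.8°

Two edge vectors: Outcrop 101→Outcrop 102 = (107, 10, -23.7), Outcrop 101→Outcrop 103 = (289, 231, -187.2).
Normal n = (Outcrop 101→Outcrop 102) × (Outcrop 101→Outcrop 103) = (3602.7, 13181.1, 21827).
So ∂z/∂easting = −n_x/n_z = −0.16506 and ∂z/∂northing = −n_y/n_z = −0.60389.
Unit vector along 145° is (sin 145°, cos 145°) = (0.5736, -0.8192).
Slope in that direction = a·(0.5736) + b·(-0.8192) = 0.40000.
Apparent dip = arctan|0.40000| = 21.8° (true dip is 32.0°, so apparent ≤ true as expected).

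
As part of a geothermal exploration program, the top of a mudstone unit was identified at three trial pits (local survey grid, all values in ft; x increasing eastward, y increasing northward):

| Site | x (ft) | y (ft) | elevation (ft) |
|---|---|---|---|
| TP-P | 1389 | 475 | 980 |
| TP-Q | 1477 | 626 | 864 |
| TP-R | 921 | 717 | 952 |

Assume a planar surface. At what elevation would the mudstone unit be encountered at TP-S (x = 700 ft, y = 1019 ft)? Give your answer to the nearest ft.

823 ft

Let the plane be z = a·x + b·y + c.
TP-Q−TP-P: 88a + 151b = −116;  TP-R−TP-P: −468a + 242b = −28.
Solving gives a = −0.25928, b = −0.61711.
Then c = 980 − a·1389 − b·475 = 1633.26.
At (700, 1019): z = −181.5 − 628.8 + 1633.26 = 822.9 ft.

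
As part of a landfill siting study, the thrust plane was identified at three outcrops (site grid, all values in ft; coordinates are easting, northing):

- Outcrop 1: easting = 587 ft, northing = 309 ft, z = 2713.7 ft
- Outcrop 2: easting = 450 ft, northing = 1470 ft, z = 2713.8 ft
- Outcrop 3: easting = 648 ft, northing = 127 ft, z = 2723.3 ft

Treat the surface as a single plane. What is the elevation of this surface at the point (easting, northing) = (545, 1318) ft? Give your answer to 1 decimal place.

Let the plane be z = a·easting + b·northing + c.
Outcrop 2−Outcrop 1: −137a + 1161b = 0.1;  Outcrop 3−Outcrop 1: 61a − 182b = 9.6.
Solving gives a = 0.243289, b = 0.028795.
Then c = 2713.7 − a·587 − b·309 = 2561.99.
At (545, 1318): z = 132.6 + 38.0 + 2561.99 = 2732.5 ft.

2732.5 ft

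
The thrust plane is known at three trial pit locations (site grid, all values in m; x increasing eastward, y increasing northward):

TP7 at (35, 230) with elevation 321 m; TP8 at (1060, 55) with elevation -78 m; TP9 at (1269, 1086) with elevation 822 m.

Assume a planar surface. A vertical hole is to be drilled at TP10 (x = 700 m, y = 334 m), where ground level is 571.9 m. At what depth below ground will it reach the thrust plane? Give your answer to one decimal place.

309.6 m

Two edge vectors: TP7→TP8 = (1025, -175, -399), TP7→TP9 = (1234, 856, 501).
Normal n = (TP7→TP8) × (TP7→TP9) = (253869, -1005891, 1093350).
So ∂z/∂x = −n_x/n_z = −0.232194 and ∂z/∂y = −n_y/n_z = 0.920008.
Intercept c from TP7: 321 + 8.13 − 211.60 = 117.52.
At (700, 334): z_contact = −162.54 + 307.28 + 117.52 = 262.27 m.
Depth below ground = 571.9 − 262.27 = 309.6 m.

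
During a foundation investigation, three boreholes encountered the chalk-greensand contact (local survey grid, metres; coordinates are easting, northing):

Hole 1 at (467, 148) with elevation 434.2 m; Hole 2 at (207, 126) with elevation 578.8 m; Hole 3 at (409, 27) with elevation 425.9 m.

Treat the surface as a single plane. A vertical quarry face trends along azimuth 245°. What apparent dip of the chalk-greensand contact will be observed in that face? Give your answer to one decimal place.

Two edge vectors: Hole 1→Hole 2 = (-260, -22, 144.6), Hole 1→Hole 3 = (-58, -121, -8.3).
Normal n = (Hole 1→Hole 2) × (Hole 1→Hole 3) = (17679.2, -10544.8, 30184).
So ∂z/∂easting = −n_x/n_z = −0.58571 and ∂z/∂northing = −n_y/n_z = 0.34935.
Unit vector along 245° is (sin 245°, cos 245°) = (-0.9063, -0.4226).
Slope in that direction = a·(-0.9063) + b·(-0.4226) = 0.38320.
Apparent dip = arctan|0.38320| = 21.0° (true dip is 34.3°, so apparent ≤ true as expected).

21.0°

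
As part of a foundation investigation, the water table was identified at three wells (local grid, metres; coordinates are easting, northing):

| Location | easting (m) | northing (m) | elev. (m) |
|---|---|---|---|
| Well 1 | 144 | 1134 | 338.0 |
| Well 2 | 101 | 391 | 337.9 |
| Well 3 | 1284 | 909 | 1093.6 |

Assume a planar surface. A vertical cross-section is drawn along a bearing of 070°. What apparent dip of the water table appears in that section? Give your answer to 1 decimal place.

31.1°

Two edge vectors: Well 1→Well 2 = (-43, -743, -0.1), Well 1→Well 3 = (1140, -225, 755.6).
Normal n = (Well 1→Well 2) × (Well 1→Well 3) = (-561433.3, 32376.8, 856695).
So ∂z/∂easting = −n_x/n_z = 0.65535 and ∂z/∂northing = −n_y/n_z = −0.03779.
Unit vector along 070° is (sin 70°, cos 70°) = (0.9397, 0.3420).
Slope in that direction = a·(0.9397) + b·(0.3420) = 0.60290.
Apparent dip = arctan|0.60290| = 31.1° (true dip is 33.3°, so apparent ≤ true as expected).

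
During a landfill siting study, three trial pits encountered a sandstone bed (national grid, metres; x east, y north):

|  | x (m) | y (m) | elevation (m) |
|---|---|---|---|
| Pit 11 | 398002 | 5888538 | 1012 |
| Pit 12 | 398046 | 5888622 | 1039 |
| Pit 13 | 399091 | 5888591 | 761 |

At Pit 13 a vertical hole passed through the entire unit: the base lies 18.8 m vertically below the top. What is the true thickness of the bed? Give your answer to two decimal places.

16.68 m

Two edge vectors: Pit 11→Pit 12 = (44, 84, 27), Pit 11→Pit 13 = (1089, 53, -251).
Normal n = (Pit 11→Pit 12) × (Pit 11→Pit 13) = (-22515, 40447, -89144).
So ∂z/∂x = −n_x/n_z = −0.25257 and ∂z/∂y = −n_y/n_z = 0.45373.
|∇z| = √(a²+b²) = 0.51929, so dip δ = arctan(0.51929) = 27.44°.
True thickness = vertical thickness × cos δ = 18.8 × cos 27.44° = 16.68 m.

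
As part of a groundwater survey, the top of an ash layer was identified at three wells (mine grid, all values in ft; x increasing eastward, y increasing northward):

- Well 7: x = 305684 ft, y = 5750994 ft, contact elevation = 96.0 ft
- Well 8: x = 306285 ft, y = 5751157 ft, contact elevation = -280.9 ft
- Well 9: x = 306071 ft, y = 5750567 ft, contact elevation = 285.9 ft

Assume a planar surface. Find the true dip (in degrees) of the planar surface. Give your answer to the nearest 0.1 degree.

42.3°

Let the plane be z = a·x + b·y + c.
Well 8−Well 7: 601a + 163b = −376.9;  Well 9−Well 7: 387a − 427b = 189.9.
Solving gives a = −0.40657, b = −0.81321.
Gradient magnitude |∇z| = √(a² + b²) = √(0.16530 + 0.66131) = 0.90918.
True dip = arctan(0.90918) = 42.3°, dipping toward NNE (azimuth ≈ 027°).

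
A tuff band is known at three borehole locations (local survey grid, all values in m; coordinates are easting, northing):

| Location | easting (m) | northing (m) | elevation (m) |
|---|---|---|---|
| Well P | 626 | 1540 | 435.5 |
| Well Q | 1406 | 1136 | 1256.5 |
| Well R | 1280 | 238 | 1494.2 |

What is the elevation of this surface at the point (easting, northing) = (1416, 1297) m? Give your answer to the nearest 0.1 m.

Let the plane be z = a·easting + b·northing + c.
Well Q−Well P: 780a − 404b = 821;  Well R−Well P: 654a − 1302b = 1058.7.
Solving gives a = 0.853440, b = −0.384447.
Then c = 435.5 − a·626 − b·1540 = 493.29.
At (1416, 1297): z = 1208.5 − 498.6 + 493.29 = 1203.1 m.

1203.1 m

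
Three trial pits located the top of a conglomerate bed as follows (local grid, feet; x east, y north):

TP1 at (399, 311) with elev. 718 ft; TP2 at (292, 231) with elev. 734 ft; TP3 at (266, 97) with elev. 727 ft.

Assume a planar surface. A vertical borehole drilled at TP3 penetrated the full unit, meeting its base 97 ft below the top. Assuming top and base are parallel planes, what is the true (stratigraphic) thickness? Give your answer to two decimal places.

94.32 ft

Let the plane be z = a·x + b·y + c.
TP2−TP1: −107a − 80b = 16;  TP3−TP1: −133a − 214b = 9.
Solving gives a = −0.22059, b = 0.09504.
|∇z| = √(a²+b²) = 0.24019, so dip δ = arctan(0.24019) = 13.51°.
True thickness = vertical thickness × cos δ = 97 × cos 13.51° = 94.32 ft.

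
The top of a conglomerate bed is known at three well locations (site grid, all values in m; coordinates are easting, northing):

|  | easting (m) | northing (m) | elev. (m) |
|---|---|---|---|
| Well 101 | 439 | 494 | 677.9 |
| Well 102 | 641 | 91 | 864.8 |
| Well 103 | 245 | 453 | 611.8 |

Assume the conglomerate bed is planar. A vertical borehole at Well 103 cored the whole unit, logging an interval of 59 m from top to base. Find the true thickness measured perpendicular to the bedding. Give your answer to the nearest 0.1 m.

Let the plane be z = a·easting + b·northing + c.
Well 102−Well 101: 202a − 403b = 186.9;  Well 103−Well 101: −194a − 41b = −66.1.
Solving gives a = 0.39671, b = −0.26492.
|∇z| = √(a²+b²) = 0.47704, so dip δ = arctan(0.47704) = 25.50°.
True thickness = vertical thickness × cos δ = 59 × cos 25.50° = 53.3 m.

53.3 m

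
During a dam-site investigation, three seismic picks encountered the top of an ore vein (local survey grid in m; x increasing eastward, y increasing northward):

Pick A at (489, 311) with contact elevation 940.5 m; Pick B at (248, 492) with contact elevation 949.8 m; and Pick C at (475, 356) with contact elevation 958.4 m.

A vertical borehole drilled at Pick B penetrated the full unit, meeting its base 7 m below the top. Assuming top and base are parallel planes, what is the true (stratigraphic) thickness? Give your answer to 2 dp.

Let the plane be z = a·x + b·y + c.
Pick B−Pick A: −241a + 181b = 9.3;  Pick C−Pick A: −14a + 45b = 17.9.
Solving gives a = 0.33948, b = 0.50339.
|∇z| = √(a²+b²) = 0.60717, so dip δ = arctan(0.60717) = 31.26°.
True thickness = vertical thickness × cos δ = 7 × cos 31.26° = 5.98 m.

5.98 m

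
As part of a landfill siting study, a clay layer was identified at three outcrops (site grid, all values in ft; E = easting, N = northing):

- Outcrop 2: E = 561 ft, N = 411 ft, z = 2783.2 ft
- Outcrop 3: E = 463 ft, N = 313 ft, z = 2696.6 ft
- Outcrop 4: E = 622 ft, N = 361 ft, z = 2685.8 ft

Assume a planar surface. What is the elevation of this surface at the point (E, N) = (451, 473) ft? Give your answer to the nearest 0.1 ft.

2920.4 ft

Let the plane be z = a·E + b·N + c.
Outcrop 3−Outcrop 2: −98a − 98b = −86.6;  Outcrop 4−Outcrop 2: 61a − 50b = −97.4.
Solving gives a = −0.47943, b = 1.36310.
Then c = 2783.2 − a·561 − b·411 = 2491.92.
At (451, 473): z = −216.2 + 644.7 + 2491.92 = 2920.4 ft.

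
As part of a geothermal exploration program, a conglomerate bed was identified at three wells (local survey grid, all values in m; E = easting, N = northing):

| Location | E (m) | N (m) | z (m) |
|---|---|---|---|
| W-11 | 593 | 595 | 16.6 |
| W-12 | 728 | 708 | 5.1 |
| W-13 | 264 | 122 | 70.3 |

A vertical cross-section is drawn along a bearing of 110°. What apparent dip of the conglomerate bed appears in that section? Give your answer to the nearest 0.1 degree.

3.8°

Two edge vectors: W-11→W-12 = (135, 113, -11.5), W-11→W-13 = (-329, -473, 53.7).
Normal n = (W-11→W-12) × (W-11→W-13) = (628.6, -3466, -26678).
So ∂z/∂E = −n_x/n_z = 0.02356 and ∂z/∂N = −n_y/n_z = −0.12992.
Unit vector along 110° is (sin 110°, cos 110°) = (0.9397, -0.3420).
Slope in that direction = a·(0.9397) + b·(-0.3420) = 0.06658.
Apparent dip = arctan|0.06658| = 3.8° (true dip is 7.5°, so apparent ≤ true as expected).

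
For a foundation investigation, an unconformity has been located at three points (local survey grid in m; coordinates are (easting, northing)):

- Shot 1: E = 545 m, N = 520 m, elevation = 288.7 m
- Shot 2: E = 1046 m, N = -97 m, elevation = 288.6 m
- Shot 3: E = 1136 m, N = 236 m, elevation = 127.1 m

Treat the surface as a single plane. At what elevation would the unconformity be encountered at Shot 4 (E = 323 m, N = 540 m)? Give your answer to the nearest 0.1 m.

380.9 m

Two edge vectors: Shot 1→Shot 2 = (501, -617, -0.1), Shot 1→Shot 3 = (591, -284, -161.6).
Normal n = (Shot 1→Shot 2) × (Shot 1→Shot 3) = (99678.8, 80902.5, 222363).
So ∂z/∂E = −n_x/n_z = −0.448271 and ∂z/∂N = −n_y/n_z = −0.363831.
Intercept c from Shot 1: 288.7 + 244.31 + 189.19 = 722.20.
At (323, 540): z = −144.8 − 196.5 + 722.20 = 380.9 m.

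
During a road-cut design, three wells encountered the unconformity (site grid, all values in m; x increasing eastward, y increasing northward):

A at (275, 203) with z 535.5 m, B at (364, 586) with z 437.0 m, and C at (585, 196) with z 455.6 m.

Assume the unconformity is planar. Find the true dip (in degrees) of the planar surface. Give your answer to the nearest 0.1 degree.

Two edge vectors: A→B = (89, 383, -98.5), A→C = (310, -7, -79.9).
Normal n = (A→B) × (A→C) = (-31291.2, -23423.9, -119353).
So ∂z/∂x = −n_x/n_z = −0.26217 and ∂z/∂y = −n_y/n_z = −0.19626.
Gradient magnitude |∇z| = √(a² + b²) = √(0.06873 + 0.03852) = 0.32749.
True dip = arctan(0.32749) = 18.1°, dipping toward NE (azimuth ≈ 053°).

18.1°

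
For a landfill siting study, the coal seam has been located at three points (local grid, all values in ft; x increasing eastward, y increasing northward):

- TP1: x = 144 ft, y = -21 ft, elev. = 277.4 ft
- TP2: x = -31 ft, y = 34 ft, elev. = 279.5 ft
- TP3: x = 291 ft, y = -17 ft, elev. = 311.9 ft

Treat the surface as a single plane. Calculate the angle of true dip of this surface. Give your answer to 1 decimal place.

Let the plane be z = a·x + b·y + c.
TP2−TP1: −175a + 55b = 2.1;  TP3−TP1: 147a + 4b = 34.5.
Solving gives a = 0.21504, b = 0.72239.
Gradient magnitude |∇z| = √(a² + b²) = √(0.04624 + 0.52185) = 0.75372.
True dip = arctan(0.75372) = 37.0°, dipping toward SSW (azimuth ≈ 197°).

37.0°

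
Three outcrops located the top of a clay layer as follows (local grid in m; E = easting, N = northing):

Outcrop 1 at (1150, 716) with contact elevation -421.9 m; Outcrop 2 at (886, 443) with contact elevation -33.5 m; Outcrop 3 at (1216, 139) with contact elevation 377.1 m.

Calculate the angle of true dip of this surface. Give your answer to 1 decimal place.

Let the plane be z = a·E + b·N + c.
Outcrop 2−Outcrop 1: −264a − 273b = 388.4;  Outcrop 3−Outcrop 1: 66a − 577b = 799.
Solving gives a = −0.03510, b = −1.38876.
Gradient magnitude |∇z| = √(a² + b²) = √(0.00123 + 1.92867) = 1.38921.
True dip = arctan(1.38921) = 54.3°, dipping toward N (azimuth ≈ 001°).

54.3°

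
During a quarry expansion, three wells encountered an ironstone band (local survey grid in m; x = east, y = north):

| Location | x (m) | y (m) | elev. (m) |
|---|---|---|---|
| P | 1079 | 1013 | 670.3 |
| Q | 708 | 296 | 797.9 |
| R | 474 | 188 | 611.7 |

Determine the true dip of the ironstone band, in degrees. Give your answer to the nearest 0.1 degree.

54.3°

Two edge vectors: P→Q = (-371, -717, 127.6), P→R = (-605, -825, -58.6).
Normal n = (P→Q) × (P→R) = (147286.2, -98938.6, -127710).
So ∂z/∂x = −n_x/n_z = 1.15329 and ∂z/∂y = −n_y/n_z = −0.77471.
Gradient magnitude |∇z| = √(a² + b²) = √(1.33007 + 0.60018) = 1.38933.
True dip = arctan(1.38933) = 54.3°, dipping toward NW (azimuth ≈ 304°).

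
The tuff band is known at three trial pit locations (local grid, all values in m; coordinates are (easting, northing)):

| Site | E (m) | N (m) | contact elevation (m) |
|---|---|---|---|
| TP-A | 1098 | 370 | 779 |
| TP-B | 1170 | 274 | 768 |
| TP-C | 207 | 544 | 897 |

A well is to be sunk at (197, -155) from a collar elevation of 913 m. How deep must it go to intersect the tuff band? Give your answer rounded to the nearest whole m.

27 m

Let the plane be z = a·E + b·N + c.
TP-B−TP-A: 72a − 96b = −11;  TP-C−TP-A: −891a + 174b = 118.
Solving gives a = −0.12894, b = 0.01787.
Then c = 779 − a·1098 − b·370 = 913.97.
At (197, -155): z_contact = −25.4 − 2.8 + 913.97 = 885.8 m.
Depth below ground = 913 − 885.8 = 27 m.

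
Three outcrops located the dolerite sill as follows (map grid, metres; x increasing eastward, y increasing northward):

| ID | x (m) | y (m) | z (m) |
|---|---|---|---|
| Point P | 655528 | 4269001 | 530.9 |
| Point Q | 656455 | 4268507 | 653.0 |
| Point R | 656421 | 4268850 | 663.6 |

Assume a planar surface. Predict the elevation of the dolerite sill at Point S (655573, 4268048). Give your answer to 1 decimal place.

493.7 m

Two edge vectors: Point P→Point Q = (927, -494, 122.1), Point P→Point R = (893, -151, 132.7).
Normal n = (Point P→Point Q) × (Point P→Point R) = (-47116.7, -13977.6, 301165).
So ∂z/∂x = −n_x/n_z = 0.156448126 and ∂z/∂y = −n_y/n_z = 0.046411768.
Intercept c from Point P: 530.9 − 102556.13 − 198131.88 = −300157.11.
At (655573, 4268048): z = 102563.2 + 198087.7 − 300157.11 = 493.7 m.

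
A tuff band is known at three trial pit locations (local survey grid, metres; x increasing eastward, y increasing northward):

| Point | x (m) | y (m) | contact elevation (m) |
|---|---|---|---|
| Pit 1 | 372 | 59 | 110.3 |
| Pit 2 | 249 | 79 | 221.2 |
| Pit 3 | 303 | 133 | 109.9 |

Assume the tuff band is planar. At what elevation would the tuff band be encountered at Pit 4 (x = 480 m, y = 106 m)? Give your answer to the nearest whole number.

-51 m

Two edge vectors: Pit 1→Pit 2 = (-123, 20, 110.9), Pit 1→Pit 3 = (-69, 74, -0.4).
Normal n = (Pit 1→Pit 2) × (Pit 1→Pit 3) = (-8214.6, -7701.3, -7722).
So ∂z/∂x = −n_x/n_z = −1.06379 and ∂z/∂y = −n_y/n_z = −0.99732.
Intercept c from Pit 1: 110.3 + 395.73 + 58.84 = 564.87.
At (480, 106): z = −510.6 − 105.7 + 564.87 = -51.5 m.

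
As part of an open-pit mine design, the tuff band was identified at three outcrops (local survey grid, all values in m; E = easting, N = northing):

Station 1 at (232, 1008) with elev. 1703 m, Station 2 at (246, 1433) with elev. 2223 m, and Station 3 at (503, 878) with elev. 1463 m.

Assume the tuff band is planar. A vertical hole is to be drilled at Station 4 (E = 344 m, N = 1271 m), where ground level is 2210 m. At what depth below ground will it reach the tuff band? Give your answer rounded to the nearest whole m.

Let the plane be z = a·E + b·N + c.
Station 2−Station 1: 14a + 425b = 520;  Station 3−Station 1: 271a − 130b = −240.
Solving gives a = −0.29403, b = 1.23322.
Then c = 1703 − a·232 − b·1008 = 528.13.
At (344, 1271): z_contact = −101.1 + 1567.4 + 528.13 = 1994.4 m.
Depth below ground = 2210 − 1994.4 = 216 m.

216 m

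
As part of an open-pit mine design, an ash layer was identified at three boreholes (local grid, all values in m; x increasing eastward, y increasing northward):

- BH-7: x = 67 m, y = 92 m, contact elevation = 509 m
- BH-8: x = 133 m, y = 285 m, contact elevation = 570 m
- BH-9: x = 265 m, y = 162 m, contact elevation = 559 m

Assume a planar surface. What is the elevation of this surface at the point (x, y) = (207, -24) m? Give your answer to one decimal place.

501.1 m

Let the plane be z = a·x + b·y + c.
BH-8−BH-7: 66a + 193b = 61;  BH-9−BH-7: 198a + 70b = 50.
Solving gives a = 0.16015, b = 0.26130.
Then c = 509 − a·67 − b·92 = 474.23.
At (207, -24): z = 33.2 − 6.3 + 474.23 = 501.1 m.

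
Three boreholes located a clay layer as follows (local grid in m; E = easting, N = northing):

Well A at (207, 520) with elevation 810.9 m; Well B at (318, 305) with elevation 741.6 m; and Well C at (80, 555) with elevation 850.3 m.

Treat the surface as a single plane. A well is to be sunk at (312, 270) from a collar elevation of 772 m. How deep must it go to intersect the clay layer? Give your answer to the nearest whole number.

Two edge vectors: Well A→Well B = (111, -215, -69.3), Well A→Well C = (-127, 35, 39.4).
Normal n = (Well A→Well B) × (Well A→Well C) = (-6045.5, 4427.7, -23420).
So ∂z/∂E = −n_x/n_z = −0.25813 and ∂z/∂N = −n_y/n_z = 0.18906.
Intercept c from Well A: 810.9 + 53.43 − 98.31 = 766.02.
At (312, 270): z_contact = −80.5 + 51.0 + 766.02 = 736.5 m.
Depth below ground = 772 − 736.5 = 35 m.

35 m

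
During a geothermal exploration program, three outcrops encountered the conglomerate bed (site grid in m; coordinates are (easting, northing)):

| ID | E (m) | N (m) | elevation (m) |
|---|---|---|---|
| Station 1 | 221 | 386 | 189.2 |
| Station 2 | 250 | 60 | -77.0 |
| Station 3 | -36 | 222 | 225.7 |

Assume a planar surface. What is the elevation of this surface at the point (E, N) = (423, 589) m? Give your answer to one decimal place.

216.9 m

Two edge vectors: Station 1→Station 2 = (29, -326, -266.2), Station 1→Station 3 = (-257, -164, 36.5).
Normal n = (Station 1→Station 2) × (Station 1→Station 3) = (-55555.8, 67354.9, -88538).
So ∂z/∂E = −n_x/n_z = −0.62748 and ∂z/∂N = −n_y/n_z = 0.76075.
Intercept c from Station 1: 189.2 + 138.67 − 293.65 = 34.23.
At (423, 589): z = −265.4 + 448.1 + 34.23 = 216.9 m.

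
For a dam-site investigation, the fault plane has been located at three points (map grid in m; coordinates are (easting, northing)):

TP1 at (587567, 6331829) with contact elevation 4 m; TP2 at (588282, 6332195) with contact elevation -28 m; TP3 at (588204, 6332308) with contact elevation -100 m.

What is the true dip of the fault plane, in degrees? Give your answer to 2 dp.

28.18°

Let the plane be z = a·E + b·N + c.
TP2−TP1: 715a + 366b = −32;  TP3−TP1: 637a + 479b = −104.
Solving gives a = 0.20793, b = −0.49364.
Gradient magnitude |∇z| = √(a² + b²) = √(0.04324 + 0.24368) = 0.53565.
True dip = arctan(0.53565) = 28.18°, dipping toward NNW (azimuth ≈ 337°).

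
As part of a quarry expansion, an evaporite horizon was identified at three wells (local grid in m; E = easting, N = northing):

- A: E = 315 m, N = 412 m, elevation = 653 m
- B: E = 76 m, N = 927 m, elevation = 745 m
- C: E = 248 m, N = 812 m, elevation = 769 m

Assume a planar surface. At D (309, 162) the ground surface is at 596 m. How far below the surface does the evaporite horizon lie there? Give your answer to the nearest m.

33 m

Two edge vectors: A→B = (-239, 515, 92), A→C = (-67, 400, 116).
Normal n = (A→B) × (A→C) = (22940, 21560, -61095).
So ∂z/∂E = −n_x/n_z = 0.37548 and ∂z/∂N = −n_y/n_z = 0.35289.
Intercept c from A: 653 − 118.28 − 145.39 = 389.33.
At (309, 162): z_contact = 116.0 + 57.2 + 389.33 = 562.5 m.
Depth below ground = 596 − 562.5 = 33 m.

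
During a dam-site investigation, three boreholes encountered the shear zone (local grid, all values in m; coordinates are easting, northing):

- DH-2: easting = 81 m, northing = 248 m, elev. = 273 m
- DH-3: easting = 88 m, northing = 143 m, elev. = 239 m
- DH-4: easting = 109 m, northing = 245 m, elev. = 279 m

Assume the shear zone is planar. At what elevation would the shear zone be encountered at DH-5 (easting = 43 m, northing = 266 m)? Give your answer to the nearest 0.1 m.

269.6 m

Let the plane be z = a·easting + b·northing + c.
DH-3−DH-2: 7a − 105b = −34;  DH-4−DH-2: 28a − 3b = 6.
Solving gives a = 0.25077, b = 0.34053.
Then c = 273 − a·81 − b·248 = 168.24.
At (43, 266): z = 10.8 + 90.6 + 168.24 = 269.6 m.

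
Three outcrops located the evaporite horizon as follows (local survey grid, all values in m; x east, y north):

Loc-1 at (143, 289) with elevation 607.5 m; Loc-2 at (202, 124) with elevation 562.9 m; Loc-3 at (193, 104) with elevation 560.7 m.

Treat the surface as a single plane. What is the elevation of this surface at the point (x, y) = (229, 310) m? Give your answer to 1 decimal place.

594.6 m

Two edge vectors: Loc-1→Loc-2 = (59, -165, -44.6), Loc-1→Loc-3 = (50, -185, -46.8).
Normal n = (Loc-1→Loc-2) × (Loc-1→Loc-3) = (-529, 531.2, -2665).
So ∂z/∂x = −n_x/n_z = −0.19850 and ∂z/∂y = −n_y/n_z = 0.19932.
Intercept c from Loc-1: 607.5 + 28.39 − 57.60 = 578.28.
At (229, 310): z = −45.5 + 61.8 + 578.28 = 594.6 m.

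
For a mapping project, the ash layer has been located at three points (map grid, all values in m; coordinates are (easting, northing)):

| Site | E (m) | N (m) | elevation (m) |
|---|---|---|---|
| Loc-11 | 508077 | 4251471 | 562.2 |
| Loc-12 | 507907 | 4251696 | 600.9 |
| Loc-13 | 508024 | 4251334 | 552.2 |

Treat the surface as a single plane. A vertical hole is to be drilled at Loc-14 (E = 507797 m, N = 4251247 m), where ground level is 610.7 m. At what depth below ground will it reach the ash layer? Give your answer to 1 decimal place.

48.1 m

Let the plane be z = a·E + b·N + c.
Loc-12−Loc-11: −170a + 225b = 38.7;  Loc-13−Loc-11: −53a − 137b = −10.
Solving gives a = −0.086664774, b = 0.106519949.
Then c = 562.2 − a·508077 − b·4251471 = −408271.90.
At (507797, 4251247): z_contact = −44008.11 + 452842.61 − 408271.90 = 562.61 m.
Depth below ground = 610.7 − 562.61 = 48.1 m.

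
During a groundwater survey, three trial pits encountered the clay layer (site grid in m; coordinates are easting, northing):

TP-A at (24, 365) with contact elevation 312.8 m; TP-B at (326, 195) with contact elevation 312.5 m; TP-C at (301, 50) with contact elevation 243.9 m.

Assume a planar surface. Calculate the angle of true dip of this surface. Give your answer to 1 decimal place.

Let the plane be z = a·easting + b·northing + c.
TP-B−TP-A: 302a − 170b = −0.3;  TP-C−TP-A: 277a − 315b = −68.9.
Solving gives a = 0.24185, b = 0.43141.
Gradient magnitude |∇z| = √(a² + b²) = √(0.05849 + 0.18611) = 0.49457.
True dip = arctan(0.49457) = 26.3°, dipping toward SSW (azimuth ≈ 209°).

26.3°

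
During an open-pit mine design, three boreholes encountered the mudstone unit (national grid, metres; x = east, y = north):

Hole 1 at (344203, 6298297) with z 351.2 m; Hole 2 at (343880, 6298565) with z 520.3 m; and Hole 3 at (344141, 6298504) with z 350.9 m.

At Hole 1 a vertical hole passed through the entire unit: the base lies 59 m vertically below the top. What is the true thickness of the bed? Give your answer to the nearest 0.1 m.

47.7 m

Let the plane be z = a·x + b·y + c.
Hole 2−Hole 1: −323a + 268b = 169.1;  Hole 3−Hole 1: −62a + 207b = −0.3.
Solving gives a = −0.69826, b = −0.21059.
|∇z| = √(a²+b²) = 0.72933, so dip δ = arctan(0.72933) = 36.10°.
True thickness = vertical thickness × cos δ = 59 × cos 36.10° = 47.7 m.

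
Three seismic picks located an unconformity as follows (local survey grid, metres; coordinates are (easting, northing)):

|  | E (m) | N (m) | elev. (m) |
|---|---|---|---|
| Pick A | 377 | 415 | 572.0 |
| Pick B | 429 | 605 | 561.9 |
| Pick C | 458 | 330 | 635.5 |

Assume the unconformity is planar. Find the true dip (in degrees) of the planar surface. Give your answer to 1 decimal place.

Let the plane be z = a·E + b·N + c.
Pick B−Pick A: 52a + 190b = −10.1;  Pick C−Pick A: 81a − 85b = 63.5.
Solving gives a = 0.56570, b = −0.20798.
Gradient magnitude |∇z| = √(a² + b²) = √(0.32002 + 0.04326) = 0.60272.
True dip = arctan(0.60272) = 31.1°, dipping toward WNW (azimuth ≈ 290°).

31.1°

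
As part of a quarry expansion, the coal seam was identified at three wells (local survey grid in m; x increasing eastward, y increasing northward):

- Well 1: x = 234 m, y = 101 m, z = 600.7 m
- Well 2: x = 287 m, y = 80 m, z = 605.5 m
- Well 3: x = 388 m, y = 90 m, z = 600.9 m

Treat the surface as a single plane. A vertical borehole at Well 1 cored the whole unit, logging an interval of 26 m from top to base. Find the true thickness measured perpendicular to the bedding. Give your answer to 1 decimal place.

25.1 m

Two edge vectors: Well 1→Well 2 = (53, -21, 4.8), Well 1→Well 3 = (154, -11, 0.2).
Normal n = (Well 1→Well 2) × (Well 1→Well 3) = (48.6, 728.6, 2651).
So ∂z/∂x = −n_x/n_z = −0.01833 and ∂z/∂y = −n_y/n_z = −0.27484.
|∇z| = √(a²+b²) = 0.27545, so dip δ = arctan(0.27545) = 15.40°.
True thickness = vertical thickness × cos δ = 26 × cos 15.40° = 25.1 m.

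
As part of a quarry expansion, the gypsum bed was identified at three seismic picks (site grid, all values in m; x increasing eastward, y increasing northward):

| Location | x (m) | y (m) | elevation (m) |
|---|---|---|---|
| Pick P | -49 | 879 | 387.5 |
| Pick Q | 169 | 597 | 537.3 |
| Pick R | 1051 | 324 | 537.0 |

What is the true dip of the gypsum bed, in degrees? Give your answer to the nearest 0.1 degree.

Two edge vectors: Pick P→Pick Q = (218, -282, 149.8), Pick P→Pick R = (1100, -555, 149.5).
Normal n = (Pick P→Pick Q) × (Pick P→Pick R) = (40980, 132189, 189210).
So ∂z/∂x = −n_x/n_z = −0.21658 and ∂z/∂y = −n_y/n_z = −0.69864.
Gradient magnitude |∇z| = √(a² + b²) = √(0.04691 + 0.48809) = 0.73144.
True dip = arctan(0.73144) = 36.2°, dipping toward NNE (azimuth ≈ 017°).

36.2°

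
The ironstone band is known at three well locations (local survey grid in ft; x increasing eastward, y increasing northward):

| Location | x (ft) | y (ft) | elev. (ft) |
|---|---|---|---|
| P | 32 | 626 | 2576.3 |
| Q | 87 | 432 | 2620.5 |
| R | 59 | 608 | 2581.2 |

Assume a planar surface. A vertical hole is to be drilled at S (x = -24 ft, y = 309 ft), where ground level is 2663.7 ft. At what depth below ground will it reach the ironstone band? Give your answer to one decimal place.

20.5 ft

Two edge vectors: P→Q = (55, -194, 44.2), P→R = (27, -18, 4.9).
Normal n = (P→Q) × (P→R) = (-155, 923.9, 4248).
So ∂z/∂x = −n_x/n_z = 0.03649 and ∂z/∂y = −n_y/n_z = −0.21749.
Intercept c from P: 2576.3 − 1.17 + 136.15 = 2711.28.
At (-24, 309): z_contact = −0.88 − 67.20 + 2711.28 = 2643.20 ft.
Depth below ground = 2663.7 − 2643.20 = 20.5 ft.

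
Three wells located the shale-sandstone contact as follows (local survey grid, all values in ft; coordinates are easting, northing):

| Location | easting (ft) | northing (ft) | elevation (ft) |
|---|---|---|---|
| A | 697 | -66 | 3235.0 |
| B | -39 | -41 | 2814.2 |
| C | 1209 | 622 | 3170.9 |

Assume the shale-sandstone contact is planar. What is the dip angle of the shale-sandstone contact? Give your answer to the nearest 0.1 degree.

36.9°

Two edge vectors: A→B = (-736, 25, -420.8), A→C = (512, 688, -64.1).
Normal n = (A→B) × (A→C) = (287907.9, -262627.2, -519168).
So ∂z/∂easting = −n_x/n_z = 0.55456 and ∂z/∂northing = −n_y/n_z = −0.50586.
Gradient magnitude |∇z| = √(a² + b²) = √(0.30753 + 0.25590) = 0.75062.
True dip = arctan(0.75062) = 36.9°, dipping toward NW (azimuth ≈ 312°).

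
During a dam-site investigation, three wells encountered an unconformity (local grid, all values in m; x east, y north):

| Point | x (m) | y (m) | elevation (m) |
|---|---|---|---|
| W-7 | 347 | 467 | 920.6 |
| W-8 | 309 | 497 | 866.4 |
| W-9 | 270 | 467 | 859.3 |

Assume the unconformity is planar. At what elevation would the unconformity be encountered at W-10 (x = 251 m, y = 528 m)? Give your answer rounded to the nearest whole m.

Let the plane be z = a·x + b·y + c.
W-8−W-7: −38a + 30b = −54.2;  W-9−W-7: −77a + 0b = −61.3.
Solving gives a = 0.79610, b = −0.79827.
Then c = 920.6 − a·347 − b·467 = 1017.14.
At (251, 528): z = 199.8 − 421.5 + 1017.14 = 795.5 m.

795 m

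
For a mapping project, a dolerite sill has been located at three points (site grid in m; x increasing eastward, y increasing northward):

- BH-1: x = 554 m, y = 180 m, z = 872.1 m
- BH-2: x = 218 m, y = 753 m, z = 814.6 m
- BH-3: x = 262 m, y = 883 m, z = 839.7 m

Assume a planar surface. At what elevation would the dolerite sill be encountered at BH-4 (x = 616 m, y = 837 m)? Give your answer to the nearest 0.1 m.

Let the plane be z = a·x + b·y + c.
BH-2−BH-1: −336a + 573b = −57.5;  BH-3−BH-1: −292a + 703b = −32.4.
Solving gives a = 0.31727, b = 0.08569.
Then c = 872.1 − a·554 − b·180 = 680.91.
At (616, 837): z = 195.4 + 71.7 + 680.91 = 948.1 m.

948.1 m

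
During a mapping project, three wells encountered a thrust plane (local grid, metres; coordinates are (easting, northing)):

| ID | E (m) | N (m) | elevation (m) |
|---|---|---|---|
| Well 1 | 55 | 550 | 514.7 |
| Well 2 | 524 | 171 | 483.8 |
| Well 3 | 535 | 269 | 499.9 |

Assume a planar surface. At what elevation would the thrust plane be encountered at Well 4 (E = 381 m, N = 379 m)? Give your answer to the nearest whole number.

Two edge vectors: Well 1→Well 2 = (469, -379, -30.9), Well 1→Well 3 = (480, -281, -14.8).
Normal n = (Well 1→Well 2) × (Well 1→Well 3) = (-3073.7, -7890.8, 50131).
So ∂z/∂E = −n_x/n_z = 0.06131 and ∂z/∂N = −n_y/n_z = 0.15740.
Intercept c from Well 1: 514.7 − 3.37 − 86.57 = 424.76.
At (381, 379): z = 23.4 + 59.7 + 424.76 = 507.8 m.

508 m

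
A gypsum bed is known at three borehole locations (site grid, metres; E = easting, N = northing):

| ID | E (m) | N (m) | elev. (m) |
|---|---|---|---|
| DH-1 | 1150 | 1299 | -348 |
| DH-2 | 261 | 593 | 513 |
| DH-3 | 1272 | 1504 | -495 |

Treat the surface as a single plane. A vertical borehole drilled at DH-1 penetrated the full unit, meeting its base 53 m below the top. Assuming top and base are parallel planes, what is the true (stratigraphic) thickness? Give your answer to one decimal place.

41.3 m

Two edge vectors: DH-1→DH-2 = (-889, -706, 861), DH-1→DH-3 = (122, 205, -147).
Normal n = (DH-1→DH-2) × (DH-1→DH-3) = (-72723, -25641, -96113).
So ∂z/∂E = −n_x/n_z = −0.75664 and ∂z/∂N = −n_y/n_z = −0.26678.
|∇z| = √(a²+b²) = 0.80229, so dip δ = arctan(0.80229) = 38.74°.
True thickness = vertical thickness × cos δ = 53 × cos 38.74° = 41.3 m.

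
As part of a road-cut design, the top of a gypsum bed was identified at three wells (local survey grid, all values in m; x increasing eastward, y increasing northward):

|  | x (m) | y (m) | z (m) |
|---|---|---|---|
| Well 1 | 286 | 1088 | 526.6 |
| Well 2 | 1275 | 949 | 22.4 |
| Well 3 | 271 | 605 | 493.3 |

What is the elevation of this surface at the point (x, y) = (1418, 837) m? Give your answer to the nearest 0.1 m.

Let the plane be z = a·x + b·y + c.
Well 2−Well 1: 989a − 139b = −504.2;  Well 3−Well 1: −15a − 483b = −33.3.
Solving gives a = −0.497945, b = 0.084408.
Then c = 526.6 − a·286 − b·1088 = 577.18.
At (1418, 837): z = −706.1 + 70.6 + 577.18 = -58.3 m.

-58.3 m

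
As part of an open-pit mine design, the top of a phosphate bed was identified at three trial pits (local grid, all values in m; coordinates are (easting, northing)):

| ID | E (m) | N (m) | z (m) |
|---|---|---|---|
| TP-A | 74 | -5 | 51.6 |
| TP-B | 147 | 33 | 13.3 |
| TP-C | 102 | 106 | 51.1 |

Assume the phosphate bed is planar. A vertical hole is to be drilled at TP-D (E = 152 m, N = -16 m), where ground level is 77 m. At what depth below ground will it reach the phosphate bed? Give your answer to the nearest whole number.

Let the plane be z = a·E + b·N + c.
TP-B−TP-A: 73a + 38b = −38.3;  TP-C−TP-A: 28a + 111b = −0.5.
Solving gives a = −0.60126, b = 0.14717.
Then c = 51.6 − a·74 − b·-5 = 96.83.
At (152, -16): z_contact = −91.4 − 2.4 + 96.83 = 3.1 m.
Depth below ground = 77 − 3.1 = 74 m.

74 m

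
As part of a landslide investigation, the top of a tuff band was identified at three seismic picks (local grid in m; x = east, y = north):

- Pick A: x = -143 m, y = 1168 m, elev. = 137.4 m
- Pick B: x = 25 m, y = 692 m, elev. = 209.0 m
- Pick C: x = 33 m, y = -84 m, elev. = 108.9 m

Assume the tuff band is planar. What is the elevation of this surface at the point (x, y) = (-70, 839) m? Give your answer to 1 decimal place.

151.7 m

Two edge vectors: Pick A→Pick B = (168, -476, 71.6), Pick A→Pick C = (176, -1252, -28.5).
Normal n = (Pick A→Pick B) × (Pick A→Pick C) = (103209.2, 17389.6, -126560).
So ∂z/∂x = −n_x/n_z = 0.815496 and ∂z/∂y = −n_y/n_z = 0.137402.
Intercept c from Pick A: 137.4 + 116.62 − 160.49 = 93.53.
At (-70, 839): z = −57.1 + 115.3 + 93.53 = 151.7 m.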